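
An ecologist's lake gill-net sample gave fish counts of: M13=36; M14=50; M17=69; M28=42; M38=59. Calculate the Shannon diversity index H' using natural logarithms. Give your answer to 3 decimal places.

1.583

Total N = 36+50+69+42+59 = 256, so the proportions are 0.14062, 0.19531, 0.26953, 0.16406, 0.23047 (working shown to 5 dp, full precision carried).
Each pᵢ ln pᵢ term: 0.14062×(-1.96166)=-0.27586, 0.19531×(-1.63315)=-0.31898, 0.26953×(-1.31107)=-0.35337, 0.16406×(-1.80751)=-0.29654, 0.23047×(-1.46764)=-0.33825.
Sum = -1.58300, so H' = 1.583.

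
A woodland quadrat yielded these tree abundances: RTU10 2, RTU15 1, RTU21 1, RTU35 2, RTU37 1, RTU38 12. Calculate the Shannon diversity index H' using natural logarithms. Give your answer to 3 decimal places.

Total N = 2+1+1+2+1+12 = 19, so the proportions are 0.10526, 0.05263, 0.05263, 0.10526, 0.05263, 0.63158 (working shown to 5 dp, full precision carried).
Each pᵢ ln pᵢ term: 0.10526×(-2.25129)=-0.23698, 0.05263×(-2.94444)=-0.15497, 0.05263×(-2.94444)=-0.15497, 0.10526×(-2.25129)=-0.23698, 0.05263×(-2.94444)=-0.15497, 0.63158×(-0.45953)=-0.29023.
Sum = -1.22910, so H' = 1.229.

1.229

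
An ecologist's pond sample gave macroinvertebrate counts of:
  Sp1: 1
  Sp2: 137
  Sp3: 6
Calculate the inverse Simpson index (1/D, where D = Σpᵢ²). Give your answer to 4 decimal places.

1.1026

Total N = 1+137+6 = 144, so the proportions are 0.0069444, 0.9513889, 0.0416667 (working shown to 7 dp, full precision carried).
D = 0.0069444² + 0.9513889² + 0.0416667² = 0.0000482 + 0.9051408 + 0.0017361 = 0.9069252.
So 1/D = 1.102627, i.e. 1.1026 to 4 decimal places.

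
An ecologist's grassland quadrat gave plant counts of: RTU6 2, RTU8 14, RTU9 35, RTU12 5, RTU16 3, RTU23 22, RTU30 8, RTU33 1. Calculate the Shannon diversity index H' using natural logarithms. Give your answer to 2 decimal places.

Total N = 2+14+35+5+3+22+8+1 = 90, so the proportions are 0.0222, 0.1556, 0.3889, 0.0556, 0.0333, 0.2444, 0.0889, 0.0111 (working shown to 4 dp, full precision carried).
Each pᵢ ln pᵢ term: 0.0222×(-3.8067)=-0.0846, 0.1556×(-1.8608)=-0.2895, 0.3889×(-0.9445)=-0.3673, 0.0556×(-2.8904)=-0.1606, 0.0333×(-3.4012)=-0.1134, 0.2444×(-1.4088)=-0.3444, 0.0889×(-2.4204)=-0.2151, 0.0111×(-4.4998)=-0.0500.
Sum = -1.6248, so H' = 1.62.

1.62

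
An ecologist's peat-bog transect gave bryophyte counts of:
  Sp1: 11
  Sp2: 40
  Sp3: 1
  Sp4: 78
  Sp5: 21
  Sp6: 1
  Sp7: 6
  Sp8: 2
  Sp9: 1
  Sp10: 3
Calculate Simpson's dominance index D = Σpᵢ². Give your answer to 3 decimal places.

0.309

Total N = 11+40+1+78+21+1+6+2+1+3 = 164, so the proportions are 0.06707, 0.2439, 0.0061, 0.47561, 0.12805, 0.0061, 0.03659, 0.0122, 0.0061, 0.01829 (working shown to 5 dp, full precision carried).
D = 0.06707² + 0.2439² + 0.0061² + 0.47561² + 0.12805² + 0.0061² + 0.03659² + 0.0122² + 0.0061² + 0.01829² = 0.00450 + 0.05949 + 0.00004 + 0.22620 + 0.01640 + 0.00004 + 0.00134 + 0.00015 + 0.00004 + 0.00033 = 0.30852.
To 3 decimal places, D = 0.309.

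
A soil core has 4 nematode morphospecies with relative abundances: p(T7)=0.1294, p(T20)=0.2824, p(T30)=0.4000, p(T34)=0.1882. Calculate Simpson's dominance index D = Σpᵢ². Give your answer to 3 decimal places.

D = 0.1294² + 0.2824² + 0.4² + 0.1882² = 0.01674 + 0.07975 + 0.16000 + 0.03542 = 0.29191 (working shown to 5 dp, full precision carried).
To 3 decimal places, D = 0.292.

0.292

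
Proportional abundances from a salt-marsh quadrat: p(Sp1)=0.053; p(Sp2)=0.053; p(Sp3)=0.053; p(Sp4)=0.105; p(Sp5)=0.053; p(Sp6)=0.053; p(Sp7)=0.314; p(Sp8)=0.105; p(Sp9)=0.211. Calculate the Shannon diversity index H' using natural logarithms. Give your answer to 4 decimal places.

1.9437

Each pᵢ ln pᵢ term (working shown to 6 dp, full precision carried): 0.053×(-2.937463)=-0.155686, 0.053×(-2.937463)=-0.155686, 0.053×(-2.937463)=-0.155686, 0.105×(-2.253795)=-0.236648, 0.053×(-2.937463)=-0.155686, 0.053×(-2.937463)=-0.155686, 0.314×(-1.158362)=-0.363726, 0.105×(-2.253795)=-0.236648, 0.211×(-1.555897)=-0.328294.
Sum = -1.943745, so H' = 1.9437.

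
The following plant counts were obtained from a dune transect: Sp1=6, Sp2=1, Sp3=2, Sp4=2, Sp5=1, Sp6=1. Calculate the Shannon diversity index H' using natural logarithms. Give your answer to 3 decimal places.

Total N = 6+1+2+2+1+1 = 13, so the proportions are 0.46154, 0.07692, 0.15385, 0.15385, 0.07692, 0.07692 (working shown to 5 dp, full precision carried).
Each pᵢ ln pᵢ term: 0.46154×(-0.77319)=-0.35686, 0.07692×(-2.56495)=-0.19730, 0.15385×(-1.87180)=-0.28797, 0.15385×(-1.87180)=-0.28797, 0.07692×(-2.56495)=-0.19730, 0.07692×(-2.56495)=-0.19730.
Sum = -1.52471, so H' = 1.525.

1.525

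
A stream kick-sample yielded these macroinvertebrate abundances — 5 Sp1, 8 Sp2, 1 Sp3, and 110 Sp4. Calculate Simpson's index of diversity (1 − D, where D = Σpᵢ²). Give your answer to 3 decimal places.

Total N = 5+8+1+110 = 124, so the proportions are 0.04032, 0.06452, 0.00806, 0.8871 (working shown to 5 dp, full precision carried).
D = 0.04032² + 0.06452² + 0.00806² + 0.8871² = 0.00163 + 0.00416 + 0.00007 + 0.78694 = 0.79279.
So 1 − D = 0.20721, i.e. 0.207 to 3 decimal places.

0.207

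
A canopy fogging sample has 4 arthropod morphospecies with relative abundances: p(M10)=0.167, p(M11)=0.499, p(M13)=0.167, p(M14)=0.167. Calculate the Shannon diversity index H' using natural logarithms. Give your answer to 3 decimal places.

1.244

Each pᵢ ln pᵢ term (working shown to 5 dp, full precision carried): 0.167×(-1.78976)=-0.29889, 0.499×(-0.69515)=-0.34688, 0.167×(-1.78976)=-0.29889, 0.167×(-1.78976)=-0.29889.
Sum = -1.24355, so H' = 1.244.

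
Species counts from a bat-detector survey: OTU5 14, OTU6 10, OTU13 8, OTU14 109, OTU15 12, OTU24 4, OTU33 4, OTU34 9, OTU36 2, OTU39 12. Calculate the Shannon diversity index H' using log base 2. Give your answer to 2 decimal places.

Total N = 14+10+8+109+12+4+4+9+2+12 = 184, so the proportions are 0.0761, 0.0543, 0.0435, 0.5924, 0.0652, 0.0217, 0.0217, 0.0489, 0.0109, 0.0652 (working shown to 4 dp, full precision carried).
Each pᵢ log₂ pᵢ term: 0.0761×(-3.7162)=-0.2828, 0.0543×(-4.2016)=-0.2283, 0.0435×(-4.5236)=-0.1967, 0.5924×(-0.7554)=-0.4475, 0.0652×(-3.9386)=-0.2569, 0.0217×(-5.5236)=-0.1201, 0.0217×(-5.5236)=-0.1201, 0.0489×(-4.3536)=-0.2129, 0.0109×(-6.5236)=-0.0709, 0.0652×(-3.9386)=-0.2569.
Sum = -2.1930, so H' = 2.19.

2.19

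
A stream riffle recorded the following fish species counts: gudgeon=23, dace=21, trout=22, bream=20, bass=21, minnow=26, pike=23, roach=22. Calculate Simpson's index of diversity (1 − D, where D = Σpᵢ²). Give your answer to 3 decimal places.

0.874

Total N = 23+21+22+20+21+26+23+22 = 178, so the proportions are 0.12921, 0.11798, 0.1236, 0.11236, 0.11798, 0.14607, 0.12921, 0.1236 (working shown to 5 dp, full precision carried).
D = 0.12921² + 0.11798² + 0.1236² + 0.11236² + 0.11798² + 0.14607² + 0.12921² + 0.1236² = 0.01670 + 0.01392 + 0.01528 + 0.01262 + 0.01392 + 0.02134 + 0.01670 + 0.01528 = 0.12574.
So 1 − D = 0.87426, i.e. 0.874 to 3 decimal places.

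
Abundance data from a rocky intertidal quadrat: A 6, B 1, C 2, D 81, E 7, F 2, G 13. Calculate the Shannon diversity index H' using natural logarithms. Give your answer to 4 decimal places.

Total N = 6+1+2+81+7+2+13 = 112, so the proportions are 0.053571, 0.008929, 0.017857, 0.723214, 0.0625, 0.017857, 0.116071 (working shown to 6 dp, full precision carried).
Each pᵢ ln pᵢ term: 0.053571×(-2.926739)=-0.156790, 0.008929×(-4.718499)=-0.042129, 0.017857×(-4.025352)=-0.071881, 0.723214×(-0.324050)=-0.234357, 0.0625×(-2.772589)=-0.173287, 0.017857×(-4.025352)=-0.071881, 0.116071×(-2.153550)=-0.249966.
Sum = -1.000291, so H' = 1.0003.

1.0003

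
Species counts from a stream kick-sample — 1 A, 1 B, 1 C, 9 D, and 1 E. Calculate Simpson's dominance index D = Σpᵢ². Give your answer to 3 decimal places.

0.503

Total N = 1+1+1+9+1 = 13, so the proportions are 0.07692, 0.07692, 0.07692, 0.69231, 0.07692 (working shown to 5 dp, full precision carried).
D = 0.07692² + 0.07692² + 0.07692² + 0.69231² + 0.07692² = 0.00592 + 0.00592 + 0.00592 + 0.47929 + 0.00592 = 0.50296.
To 3 decimal places, D = 0.503.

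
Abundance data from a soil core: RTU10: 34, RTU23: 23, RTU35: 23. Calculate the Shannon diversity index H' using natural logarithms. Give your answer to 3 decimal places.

1.080

Total N = 34+23+23 = 80, so the proportions are 0.425, 0.2875, 0.2875 (working shown to 5 dp, full precision carried).
Each pᵢ ln pᵢ term: 0.425×(-0.85567)=-0.36366, 0.2875×(-1.24653)=-0.35838, 0.2875×(-1.24653)=-0.35838.
Sum = -1.08041, so H' = 1.080.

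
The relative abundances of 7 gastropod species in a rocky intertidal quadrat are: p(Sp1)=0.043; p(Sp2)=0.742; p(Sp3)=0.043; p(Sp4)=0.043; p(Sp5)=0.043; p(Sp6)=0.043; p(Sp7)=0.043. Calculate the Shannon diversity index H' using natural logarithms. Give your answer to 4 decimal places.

1.0332

Each pᵢ ln pᵢ term (working shown to 6 dp, full precision carried): 0.043×(-3.146555)=-0.135302, 0.742×(-0.298406)=-0.221417, 0.043×(-3.146555)=-0.135302, 0.043×(-3.146555)=-0.135302, 0.043×(-3.146555)=-0.135302, 0.043×(-3.146555)=-0.135302, 0.043×(-3.146555)=-0.135302.
Sum = -1.033229, so H' = 1.0332.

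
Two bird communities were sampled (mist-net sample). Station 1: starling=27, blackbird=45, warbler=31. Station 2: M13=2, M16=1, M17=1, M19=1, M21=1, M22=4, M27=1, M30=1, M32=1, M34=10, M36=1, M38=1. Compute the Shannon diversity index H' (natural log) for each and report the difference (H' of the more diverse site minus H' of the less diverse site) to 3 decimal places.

0.946

Station 1: N=103, proportions 0.262136, 0.436893, 0.300971, giving H' = 1.074137 (working shown to 6 dp, full precision carried).
Station 2: N=25, proportions 0.08, 0.04, 0.04, 0.04, 0.04, 0.16, 0.04, 0.04, 0.04, 0.4, 0.04, 0.04, giving H' = 2.020583.
Difference = |1.074137 − 2.020583| = 0.946446, i.e. 0.946 to 3 decimal places.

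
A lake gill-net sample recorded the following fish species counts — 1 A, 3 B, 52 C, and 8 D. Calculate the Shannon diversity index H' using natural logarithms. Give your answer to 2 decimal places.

0.64

Total N = 1+3+52+8 = 64, so the proportions are 0.0156, 0.0469, 0.8125, 0.125 (working shown to 4 dp, full precision carried).
Each pᵢ ln pᵢ term: 0.0156×(-4.1589)=-0.0650, 0.0469×(-3.0603)=-0.1435, 0.8125×(-0.2076)=-0.1687, 0.125×(-2.0794)=-0.2599.
Sum = -0.6371, so H' = 0.64.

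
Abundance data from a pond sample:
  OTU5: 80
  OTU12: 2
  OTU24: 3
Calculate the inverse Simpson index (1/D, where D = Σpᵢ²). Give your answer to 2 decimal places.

Total N = 80+2+3 = 85, so the proportions are 0.94118, 0.02353, 0.03529 (working shown to 5 dp, full precision carried).
D = 0.94118² + 0.02353² + 0.03529² = 0.88581 + 0.00055 + 0.00125 = 0.88761.
So 1/D = 1.1266, i.e. 1.13 to 2 decimal places.

1.13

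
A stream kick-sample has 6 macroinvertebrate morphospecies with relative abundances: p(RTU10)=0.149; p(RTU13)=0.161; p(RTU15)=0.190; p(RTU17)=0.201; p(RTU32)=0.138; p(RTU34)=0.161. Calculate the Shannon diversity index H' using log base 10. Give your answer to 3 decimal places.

Each pᵢ log₁₀ pᵢ term (working shown to 5 dp, full precision carried): 0.149×(-0.82681)=-0.12320, 0.161×(-0.79317)=-0.12770, 0.19×(-0.72125)=-0.13704, 0.201×(-0.69680)=-0.14006, 0.138×(-0.86012)=-0.11870, 0.161×(-0.79317)=-0.12770.
Sum = -0.77439, so H' = 0.774.

0.774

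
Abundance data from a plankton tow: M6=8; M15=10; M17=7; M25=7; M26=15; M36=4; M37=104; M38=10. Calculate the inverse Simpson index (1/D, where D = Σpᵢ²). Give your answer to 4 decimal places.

Total N = 8+10+7+7+15+4+104+10 = 165, so the proportions are 0.0484848, 0.0606061, 0.0424242, 0.0424242, 0.0909091, 0.0242424, 0.630303, 0.0606061 (working shown to 7 dp, full precision carried).
D = 0.0484848² + 0.0606061² + 0.0424242² + 0.0424242² + 0.0909091² + 0.0242424² + 0.630303² + 0.0606061² = 0.0023508 + 0.0036731 + 0.0017998 + 0.0017998 + 0.0082645 + 0.0005877 + 0.3972819 + 0.0036731 = 0.4194307.
So 1/D = 2.384184, i.e. 2.3842 to 4 decimal places.

2.3842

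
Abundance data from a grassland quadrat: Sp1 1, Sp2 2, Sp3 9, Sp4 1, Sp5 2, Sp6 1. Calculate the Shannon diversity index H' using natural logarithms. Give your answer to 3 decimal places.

1.363

Total N = 1+2+9+1+2+1 = 16, so the proportions are 0.0625, 0.125, 0.5625, 0.0625, 0.125, 0.0625 (working shown to 5 dp, full precision carried).
Each pᵢ ln pᵢ term: 0.0625×(-2.77259)=-0.17329, 0.125×(-2.07944)=-0.25993, 0.5625×(-0.57536)=-0.32364, 0.0625×(-2.77259)=-0.17329, 0.125×(-2.07944)=-0.25993, 0.0625×(-2.77259)=-0.17329.
Sum = -1.36336, so H' = 1.363.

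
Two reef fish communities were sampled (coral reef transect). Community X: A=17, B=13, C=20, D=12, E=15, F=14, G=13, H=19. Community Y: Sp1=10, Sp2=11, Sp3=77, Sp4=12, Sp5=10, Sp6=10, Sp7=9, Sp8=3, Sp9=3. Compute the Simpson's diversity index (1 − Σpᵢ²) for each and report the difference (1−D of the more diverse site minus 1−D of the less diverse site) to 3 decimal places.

Community X: N=123, proportions 0.13821, 0.10569, 0.1626, 0.09756, 0.12195, 0.11382, 0.10569, 0.15447, giving 1−D = 0.87091 (working shown to 5 dp, full precision carried).
Community Y: N=145, proportions 0.06897, 0.07586, 0.53103, 0.08276, 0.06897, 0.06897, 0.06207, 0.02069, 0.02069, giving 1−D = 0.68642.
Difference = |0.87091 − 0.68642| = 0.18449, i.e. 0.184 to 3 decimal places.

0.184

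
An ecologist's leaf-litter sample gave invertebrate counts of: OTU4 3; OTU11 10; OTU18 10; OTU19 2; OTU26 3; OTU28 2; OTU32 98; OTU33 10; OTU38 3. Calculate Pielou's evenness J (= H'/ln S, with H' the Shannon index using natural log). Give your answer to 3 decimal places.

0.538

Total N = 3+10+10+2+3+2+98+10+3 = 141, so the proportions are 0.02128, 0.07092, 0.07092, 0.01418, 0.02128, 0.01418, 0.69504, 0.07092, 0.02128 (working shown to 5 dp, full precision carried).
H' = −Σ pᵢ ln pᵢ = −((-0.08192) + (-0.18767) + (-0.18767) + (-0.06036) + (-0.08192) + (-0.06036) + (-0.25285) + (-0.18767) + (-0.08192)) = 1.18235.
With S = 9 species, ln S = 2.19722, so J = 1.18235/2.19722 = 0.53811, i.e. 0.538 to 3 decimal places.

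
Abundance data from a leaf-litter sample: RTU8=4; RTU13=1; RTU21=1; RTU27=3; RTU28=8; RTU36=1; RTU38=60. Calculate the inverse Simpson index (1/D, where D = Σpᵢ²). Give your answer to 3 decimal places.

1.648

Total N = 4+1+1+3+8+1+60 = 78, so the proportions are 0.051282, 0.012821, 0.012821, 0.038462, 0.102564, 0.012821, 0.769231 (working shown to 6 dp, full precision carried).
D = 0.051282² + 0.012821² + 0.012821² + 0.038462² + 0.102564² + 0.012821² + 0.769231² = 0.002630 + 0.000164 + 0.000164 + 0.001479 + 0.010519 + 0.000164 + 0.591716 = 0.606838.
So 1/D = 1.64789, i.e. 1.648 to 3 decimal places.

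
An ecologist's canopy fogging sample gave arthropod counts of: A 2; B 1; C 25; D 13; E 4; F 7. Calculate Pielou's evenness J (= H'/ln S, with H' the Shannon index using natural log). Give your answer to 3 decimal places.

0.763

Total N = 2+1+25+13+4+7 = 52, so the proportions are 0.03846, 0.01923, 0.48077, 0.25, 0.07692, 0.13462 (working shown to 5 dp, full precision carried).
H' = −Σ pᵢ ln pᵢ = −((-0.12531) + (-0.07599) + (-0.35210) + (-0.34657) + (-0.19730) + (-0.26995)) = 1.36722.
With S = 6 species, ln S = 1.79176, so J = 1.36722/1.79176 = 0.76306, i.e. 0.763 to 3 decimal places.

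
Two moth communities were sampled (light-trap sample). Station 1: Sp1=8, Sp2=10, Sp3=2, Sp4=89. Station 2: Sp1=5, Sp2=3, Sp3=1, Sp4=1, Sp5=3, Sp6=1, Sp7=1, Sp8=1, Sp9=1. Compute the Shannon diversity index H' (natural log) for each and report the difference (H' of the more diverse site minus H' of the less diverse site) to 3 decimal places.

1.322

Station 1: N=109, proportions 0.07339, 0.09174, 0.01835, 0.81651, giving H' = 0.64973 (working shown to 5 dp, full precision carried).
Station 2: N=17, proportions 0.29412, 0.17647, 0.05882, 0.05882, 0.17647, 0.05882, 0.05882, 0.05882, 0.05882, giving H' = 1.97210.
Difference = |0.64973 − 1.97210| = 1.32237, i.e. 1.322 to 3 decimal places.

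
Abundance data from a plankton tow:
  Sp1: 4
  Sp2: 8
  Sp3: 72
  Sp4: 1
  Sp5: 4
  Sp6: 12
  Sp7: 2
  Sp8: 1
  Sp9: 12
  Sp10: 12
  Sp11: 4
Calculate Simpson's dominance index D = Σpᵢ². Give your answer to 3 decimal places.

Total N = 4+8+72+1+4+12+2+1+12+12+4 = 132, so the proportions are 0.0303, 0.06061, 0.54545, 0.00758, 0.0303, 0.09091, 0.01515, 0.00758, 0.09091, 0.09091, 0.0303 (working shown to 5 dp, full precision carried).
D = 0.0303² + 0.06061² + 0.54545² + 0.00758² + 0.0303² + 0.09091² + 0.01515² + 0.00758² + 0.09091² + 0.09091² + 0.0303² = 0.00092 + 0.00367 + 0.29752 + 0.00006 + 0.00092 + 0.00826 + 0.00023 + 0.00006 + 0.00826 + 0.00826 + 0.00092 = 0.32909.
To 3 decimal places, D = 0.329.

0.329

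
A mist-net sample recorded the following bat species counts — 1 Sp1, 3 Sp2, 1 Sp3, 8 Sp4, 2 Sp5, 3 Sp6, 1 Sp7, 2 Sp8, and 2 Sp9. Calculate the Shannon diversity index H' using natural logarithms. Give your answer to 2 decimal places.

Total N = 1+3+1+8+2+3+1+2+2 = 23, so the proportions are 0.0435, 0.1304, 0.0435, 0.3478, 0.087, 0.1304, 0.0435, 0.087, 0.087 (working shown to 4 dp, full precision carried).
Each pᵢ ln pᵢ term: 0.0435×(-3.1355)=-0.1363, 0.1304×(-2.0369)=-0.2657, 0.0435×(-3.1355)=-0.1363, 0.3478×(-1.0561)=-0.3673, 0.087×(-2.4423)=-0.2124, 0.1304×(-2.0369)=-0.2657, 0.0435×(-3.1355)=-0.1363, 0.087×(-2.4423)=-0.2124, 0.087×(-2.4423)=-0.2124.
Sum = -1.9448, so H' = 1.94.

1.94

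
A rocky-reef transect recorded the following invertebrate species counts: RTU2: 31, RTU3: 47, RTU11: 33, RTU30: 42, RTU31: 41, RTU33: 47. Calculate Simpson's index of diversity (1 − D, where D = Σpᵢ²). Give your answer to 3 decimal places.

Total N = 31+47+33+42+41+47 = 241, so the proportions are 0.12863, 0.19502, 0.13693, 0.17427, 0.17012, 0.19502 (working shown to 5 dp, full precision carried).
D = 0.12863² + 0.19502² + 0.13693² + 0.17427² + 0.17012² + 0.19502² = 0.01655 + 0.03803 + 0.01875 + 0.03037 + 0.02894 + 0.03803 = 0.17068.
So 1 − D = 0.82932, i.e. 0.829 to 3 decimal places.

0.829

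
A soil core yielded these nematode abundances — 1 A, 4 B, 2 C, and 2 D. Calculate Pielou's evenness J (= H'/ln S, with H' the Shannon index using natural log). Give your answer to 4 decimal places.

Total N = 1+4+2+2 = 9, so the proportions are 0.111111, 0.444444, 0.222222, 0.222222 (working shown to 6 dp, full precision carried).
H' = −Σ pᵢ ln pᵢ = −((-0.244136) + (-0.360413) + (-0.334239) + (-0.334239)) = 1.273028.
With S = 4 species, ln S = 1.386294, so J = 1.273028/1.386294 = 0.918296, i.e. 0.9183 to 4 decimal places.

0.9183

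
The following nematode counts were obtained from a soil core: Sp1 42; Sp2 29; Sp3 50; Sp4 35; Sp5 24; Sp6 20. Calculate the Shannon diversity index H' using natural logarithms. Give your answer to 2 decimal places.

1.74

Total N = 42+29+50+35+24+20 = 200, so the proportions are 0.21, 0.145, 0.25, 0.175, 0.12, 0.1 (working shown to 4 dp, full precision carried).
Each pᵢ ln pᵢ term: 0.21×(-1.5606)=-0.3277, 0.145×(-1.9310)=-0.2800, 0.25×(-1.3863)=-0.3466, 0.175×(-1.7430)=-0.3050, 0.12×(-2.1203)=-0.2544, 0.1×(-2.3026)=-0.2303.
Sum = -1.7440, so H' = 1.74.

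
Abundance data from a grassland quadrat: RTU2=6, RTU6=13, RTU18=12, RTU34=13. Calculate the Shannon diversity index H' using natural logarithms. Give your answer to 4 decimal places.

1.3465

Total N = 6+13+12+13 = 44, so the proportions are 0.136364, 0.295455, 0.272727, 0.295455 (working shown to 6 dp, full precision carried).
Each pᵢ ln pᵢ term: 0.136364×(-1.992430)=-0.271695, 0.295455×(-1.219240)=-0.360230, 0.272727×(-1.299283)=-0.354350, 0.295455×(-1.219240)=-0.360230.
Sum = -1.346505, so H' = 1.3465.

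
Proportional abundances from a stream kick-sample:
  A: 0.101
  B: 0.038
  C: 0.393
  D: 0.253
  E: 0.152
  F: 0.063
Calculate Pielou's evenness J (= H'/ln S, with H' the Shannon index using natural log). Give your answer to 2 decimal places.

H' = −Σ pᵢ ln pᵢ = −((-0.2316) + (-0.1243) + (-0.3670) + (-0.3477) + (-0.2863) + (-0.1742)) = 1.5311 (working shown to 4 dp, full precision carried).
With S = 6 species, ln S = 1.7918, so J = 1.5311/1.7918 = 0.8545, i.e. 0.85 to 2 decimal places.

0.85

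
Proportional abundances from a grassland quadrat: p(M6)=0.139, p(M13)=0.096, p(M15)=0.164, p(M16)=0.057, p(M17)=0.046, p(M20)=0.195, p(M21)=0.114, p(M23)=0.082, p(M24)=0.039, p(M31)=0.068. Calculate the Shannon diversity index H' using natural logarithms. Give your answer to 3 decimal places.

Each pᵢ ln pᵢ term (working shown to 5 dp, full precision carried): 0.139×(-1.97328)=-0.27429, 0.096×(-2.34341)=-0.22497, 0.164×(-1.80789)=-0.29649, 0.057×(-2.86470)=-0.16329, 0.046×(-3.07911)=-0.14164, 0.195×(-1.63476)=-0.31878, 0.114×(-2.17156)=-0.24756, 0.082×(-2.50104)=-0.20508, 0.039×(-3.24419)=-0.12652, 0.068×(-2.68825)=-0.18280.
Sum = -2.18142, so H' = 2.181.

2.181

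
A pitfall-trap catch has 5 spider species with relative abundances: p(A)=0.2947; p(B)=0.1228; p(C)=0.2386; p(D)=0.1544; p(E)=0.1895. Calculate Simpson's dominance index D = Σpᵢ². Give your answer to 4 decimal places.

D = 0.2947² + 0.1228² + 0.2386² + 0.1544² + 0.1895² = 0.086848 + 0.015080 + 0.056930 + 0.023839 + 0.035910 = 0.218608 (working shown to 6 dp, full precision carried).
To 4 decimal places, D = 0.2186.

0.2186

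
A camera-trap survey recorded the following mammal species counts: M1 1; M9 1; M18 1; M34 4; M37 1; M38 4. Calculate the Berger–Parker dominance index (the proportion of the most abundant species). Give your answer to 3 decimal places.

Total N = 1+1+1+4+1+4 = 12, so the proportions are 0.08333, 0.08333, 0.08333, 0.33333, 0.08333, 0.33333 (working shown to 5 dp, full precision carried).
The largest proportion is 0.33333, i.e. d = 0.333 to 3 decimal places.

0.333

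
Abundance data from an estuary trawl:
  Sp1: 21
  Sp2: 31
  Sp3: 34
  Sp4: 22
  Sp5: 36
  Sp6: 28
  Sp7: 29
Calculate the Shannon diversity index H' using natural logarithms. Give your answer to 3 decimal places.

Total N = 21+31+34+22+36+28+29 = 201, so the proportions are 0.10448, 0.15423, 0.16915, 0.10945, 0.1791, 0.1393, 0.14428 (working shown to 5 dp, full precision carried).
Each pᵢ ln pᵢ term: 0.10448×(-2.25878)=-0.23599, 0.15423×(-1.86932)=-0.28830, 0.16915×(-1.77694)=-0.30058, 0.10945×(-2.21226)=-0.24214, 0.1791×(-1.71979)=-0.30802, 0.1393×(-1.97110)=-0.27458, 0.14428×(-1.93601)=-0.27932.
Sum = -1.92894, so H' = 1.929.

1.929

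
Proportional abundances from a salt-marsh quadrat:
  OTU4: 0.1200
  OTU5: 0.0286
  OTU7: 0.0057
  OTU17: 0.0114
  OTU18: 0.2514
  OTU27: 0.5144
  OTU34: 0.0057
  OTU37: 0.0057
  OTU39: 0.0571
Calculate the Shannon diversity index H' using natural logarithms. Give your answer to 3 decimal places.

1.348

Each pᵢ ln pᵢ term (working shown to 5 dp, full precision carried): 0.12×(-2.12026)=-0.25443, 0.0286×(-3.55435)=-0.10165, 0.0057×(-5.16729)=-0.02945, 0.0114×(-4.47414)=-0.05101, 0.2514×(-1.38071)=-0.34711, 0.5144×(-0.66475)=-0.34195, 0.0057×(-5.16729)=-0.02945, 0.0057×(-5.16729)=-0.02945, 0.0571×(-2.86295)=-0.16347.
Sum = -1.34799, so H' = 1.348.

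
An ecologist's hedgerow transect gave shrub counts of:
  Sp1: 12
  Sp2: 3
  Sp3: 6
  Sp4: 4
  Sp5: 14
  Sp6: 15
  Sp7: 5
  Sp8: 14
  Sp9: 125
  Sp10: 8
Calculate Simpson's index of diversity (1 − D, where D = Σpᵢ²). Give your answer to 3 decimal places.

0.610

Total N = 12+3+6+4+14+15+5+14+125+8 = 206, so the proportions are 0.05825, 0.01456, 0.02913, 0.01942, 0.06796, 0.07282, 0.02427, 0.06796, 0.6068, 0.03883 (working shown to 5 dp, full precision carried).
D = 0.05825² + 0.01456² + 0.02913² + 0.01942² + 0.06796² + 0.07282² + 0.02427² + 0.06796² + 0.6068² + 0.03883² = 0.00339 + 0.00021 + 0.00085 + 0.00038 + 0.00462 + 0.00530 + 0.00059 + 0.00462 + 0.36820 + 0.00151 = 0.38967.
So 1 − D = 0.61033, i.e. 0.610 to 3 decimal places.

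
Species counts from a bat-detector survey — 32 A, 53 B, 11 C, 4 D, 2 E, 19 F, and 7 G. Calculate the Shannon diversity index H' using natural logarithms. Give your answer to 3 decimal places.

Total N = 32+53+11+4+2+19+7 = 128, so the proportions are 0.25, 0.41406, 0.08594, 0.03125, 0.01562, 0.14844, 0.05469 (working shown to 5 dp, full precision carried).
Each pᵢ ln pᵢ term: 0.25×(-1.38629)=-0.34657, 0.41406×(-0.88174)=-0.36509, 0.08594×(-2.45413)=-0.21090, 0.03125×(-3.46574)=-0.10830, 0.01562×(-4.15888)=-0.06498, 0.14844×(-1.90759)=-0.28316, 0.05469×(-2.90612)=-0.15893.
Sum = -1.53794, so H' = 1.538.

1.538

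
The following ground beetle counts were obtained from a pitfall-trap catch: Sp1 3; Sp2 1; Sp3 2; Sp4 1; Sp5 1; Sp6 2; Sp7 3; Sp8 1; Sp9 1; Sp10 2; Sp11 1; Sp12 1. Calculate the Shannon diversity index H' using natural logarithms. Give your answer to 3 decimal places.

2.379

Total N = 3+1+2+1+1+2+3+1+1+2+1+1 = 19, so the proportions are 0.15789, 0.05263, 0.10526, 0.05263, 0.05263, 0.10526, 0.15789, 0.05263, 0.05263, 0.10526, 0.05263, 0.05263 (working shown to 5 dp, full precision carried).
Each pᵢ ln pᵢ term: 0.15789×(-1.84583)=-0.29145, 0.05263×(-2.94444)=-0.15497, 0.10526×(-2.25129)=-0.23698, 0.05263×(-2.94444)=-0.15497, 0.05263×(-2.94444)=-0.15497, 0.10526×(-2.25129)=-0.23698, 0.15789×(-1.84583)=-0.29145, 0.05263×(-2.94444)=-0.15497, 0.05263×(-2.94444)=-0.15497, 0.10526×(-2.25129)=-0.23698, 0.05263×(-2.94444)=-0.15497, 0.05263×(-2.94444)=-0.15497.
Sum = -2.37862, so H' = 2.379.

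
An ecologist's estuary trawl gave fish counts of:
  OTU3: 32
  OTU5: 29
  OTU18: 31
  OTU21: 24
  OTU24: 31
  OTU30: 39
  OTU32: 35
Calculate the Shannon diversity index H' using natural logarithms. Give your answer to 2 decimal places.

Total N = 32+29+31+24+31+39+35 = 221, so the proportions are 0.1448, 0.1312, 0.1403, 0.1086, 0.1403, 0.1765, 0.1584 (working shown to 4 dp, full precision carried).
Each pᵢ ln pᵢ term: 0.1448×(-1.9324)=-0.2798, 0.1312×(-2.0309)=-0.2665, 0.1403×(-1.9642)=-0.2755, 0.1086×(-2.2201)=-0.2411, 0.1403×(-1.9642)=-0.2755, 0.1765×(-1.7346)=-0.3061, 0.1584×(-1.8428)=-0.2918.
Sum = -1.9364, so H' = 1.94.

1.94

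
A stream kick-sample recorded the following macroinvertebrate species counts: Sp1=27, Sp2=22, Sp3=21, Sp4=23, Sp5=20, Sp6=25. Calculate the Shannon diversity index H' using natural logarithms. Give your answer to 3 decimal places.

1.786

Total N = 27+22+21+23+20+25 = 138, so the proportions are 0.19565, 0.15942, 0.15217, 0.16667, 0.14493, 0.18116 (working shown to 5 dp, full precision carried).
Each pᵢ ln pᵢ term: 0.19565×(-1.63142)=-0.31919, 0.15942×(-1.83621)=-0.29273, 0.15217×(-1.88273)=-0.28650, 0.16667×(-1.79176)=-0.29863, 0.14493×(-1.93152)=-0.27993, 0.18116×(-1.70838)=-0.30949.
Sum = -1.78647, so H' = 1.786.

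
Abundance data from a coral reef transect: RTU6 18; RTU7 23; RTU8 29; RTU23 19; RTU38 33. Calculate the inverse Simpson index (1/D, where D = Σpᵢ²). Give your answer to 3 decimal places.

4.734

Total N = 18+23+29+19+33 = 122, so the proportions are 0.147541, 0.1885246, 0.2377049, 0.1557377, 0.2704918 (working shown to 7 dp, full precision carried).
D = 0.147541² + 0.1885246² + 0.2377049² + 0.1557377² + 0.2704918² = 0.0217683 + 0.0355415 + 0.0565036 + 0.0242542 + 0.0731658 = 0.2112335.
So 1/D = 4.73410, i.e. 4.734 to 3 decimal places.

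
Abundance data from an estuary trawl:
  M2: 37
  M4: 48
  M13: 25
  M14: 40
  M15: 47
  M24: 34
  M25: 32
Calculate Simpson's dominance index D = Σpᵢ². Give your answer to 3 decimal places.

0.149

Total N = 37+48+25+40+47+34+32 = 263, so the proportions are 0.14068, 0.18251, 0.09506, 0.15209, 0.17871, 0.12928, 0.12167 (working shown to 5 dp, full precision carried).
D = 0.14068² + 0.18251² + 0.09506² + 0.15209² + 0.17871² + 0.12928² + 0.12167² = 0.01979 + 0.03331 + 0.00904 + 0.02313 + 0.03194 + 0.01671 + 0.01480 = 0.14872.
To 3 decimal places, D = 0.149.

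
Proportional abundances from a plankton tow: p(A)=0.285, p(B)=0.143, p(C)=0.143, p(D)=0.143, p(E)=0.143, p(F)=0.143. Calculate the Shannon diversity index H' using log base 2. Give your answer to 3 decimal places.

Each pᵢ log₂ pᵢ term (working shown to 5 dp, full precision carried): 0.285×(-1.81097)=-0.51613, 0.143×(-2.80591)=-0.40125, 0.143×(-2.80591)=-0.40125, 0.143×(-2.80591)=-0.40125, 0.143×(-2.80591)=-0.40125, 0.143×(-2.80591)=-0.40125.
Sum = -2.52235, so H' = 2.522.

2.522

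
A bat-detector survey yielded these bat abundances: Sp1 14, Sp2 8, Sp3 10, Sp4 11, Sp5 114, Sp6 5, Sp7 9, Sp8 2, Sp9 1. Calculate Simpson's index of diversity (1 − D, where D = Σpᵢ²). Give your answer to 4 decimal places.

0.5512

Total N = 14+8+10+11+114+5+9+2+1 = 174, so the proportions are 0.08046, 0.045977, 0.057471, 0.063218, 0.655172, 0.028736, 0.051724, 0.011494, 0.005747 (working shown to 6 dp, full precision carried).
D = 0.08046² + 0.045977² + 0.057471² + 0.063218² + 0.655172² + 0.028736² + 0.051724² + 0.011494² + 0.005747² = 0.006474 + 0.002114 + 0.003303 + 0.003997 + 0.429251 + 0.000826 + 0.002675 + 0.000132 + 0.000033 = 0.448804.
So 1 − D = 0.551196, i.e. 0.5512 to 4 decimal places.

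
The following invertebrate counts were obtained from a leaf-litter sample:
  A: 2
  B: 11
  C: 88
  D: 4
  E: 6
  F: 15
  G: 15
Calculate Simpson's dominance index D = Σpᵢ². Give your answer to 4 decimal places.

0.4211

Total N = 2+11+88+4+6+15+15 = 141, so the proportions are 0.014184, 0.078014, 0.624113, 0.028369, 0.042553, 0.106383, 0.106383 (working shown to 6 dp, full precision carried).
D = 0.014184² + 0.078014² + 0.624113² + 0.028369² + 0.042553² + 0.106383² + 0.106383² = 0.000201 + 0.006086 + 0.389518 + 0.000805 + 0.001811 + 0.011317 + 0.011317 = 0.421055.
To 4 decimal places, D = 0.4211.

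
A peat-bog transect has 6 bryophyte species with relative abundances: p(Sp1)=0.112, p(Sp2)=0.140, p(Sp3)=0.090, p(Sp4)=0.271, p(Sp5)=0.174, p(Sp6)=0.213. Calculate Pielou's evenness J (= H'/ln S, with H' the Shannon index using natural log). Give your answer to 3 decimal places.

0.963

H' = −Σ pᵢ ln pᵢ = −((-0.24520) + (-0.27526) + (-0.21672) + (-0.35383) + (-0.30427) + (-0.32940)) = 1.72467 (working shown to 5 dp, full precision carried).
With S = 6 species, ln S = 1.79176, so J = 1.72467/1.79176 = 0.96255, i.e. 0.963 to 3 decimal places.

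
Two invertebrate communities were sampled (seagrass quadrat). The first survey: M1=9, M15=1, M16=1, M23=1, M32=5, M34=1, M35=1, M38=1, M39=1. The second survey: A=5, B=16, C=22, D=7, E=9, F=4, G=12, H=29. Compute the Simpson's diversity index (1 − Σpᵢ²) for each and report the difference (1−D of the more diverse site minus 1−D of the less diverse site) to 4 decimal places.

The first survey: N=21, proportions 0.428571, 0.047619, 0.047619, 0.047619, 0.238095, 0.047619, 0.047619, 0.047619, 0.047619, giving 1−D = 0.743764 (working shown to 6 dp, full precision carried).
The second survey: N=104, proportions 0.048077, 0.153846, 0.211538, 0.067308, 0.086538, 0.038462, 0.115385, 0.278846, giving 1−D = 0.824704.
Difference = |0.743764 − 0.824704| = 0.080940, i.e. 0.0809 to 4 decimal places.

0.0809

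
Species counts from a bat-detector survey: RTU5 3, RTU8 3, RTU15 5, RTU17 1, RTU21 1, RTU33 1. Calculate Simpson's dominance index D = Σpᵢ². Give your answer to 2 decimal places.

Total N = 3+3+5+1+1+1 = 14, so the proportions are 0.2143, 0.2143, 0.3571, 0.0714, 0.0714, 0.0714 (working shown to 4 dp, full precision carried).
D = 0.2143² + 0.2143² + 0.3571² + 0.0714² + 0.0714² + 0.0714² = 0.0459 + 0.0459 + 0.1276 + 0.0051 + 0.0051 + 0.0051 = 0.2347.
To 2 decimal places, D = 0.23.

0.23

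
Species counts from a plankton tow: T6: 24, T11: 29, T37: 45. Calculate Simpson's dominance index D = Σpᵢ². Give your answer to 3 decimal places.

0.358

Total N = 24+29+45 = 98, so the proportions are 0.2449, 0.29592, 0.45918 (working shown to 5 dp, full precision carried).
D = 0.2449² + 0.29592² + 0.45918² = 0.05998 + 0.08757 + 0.21085 = 0.35839.
To 3 decimal places, D = 0.358.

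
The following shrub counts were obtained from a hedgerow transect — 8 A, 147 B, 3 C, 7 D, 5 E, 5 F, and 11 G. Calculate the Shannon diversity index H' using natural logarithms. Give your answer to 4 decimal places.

Total N = 8+147+3+7+5+5+11 = 186, so the proportions are 0.043011, 0.790323, 0.016129, 0.037634, 0.026882, 0.026882, 0.05914 (working shown to 6 dp, full precision carried).
Each pᵢ ln pᵢ term: 0.043011×(-3.146305)=-0.135325, 0.790323×(-0.235314)=-0.185974, 0.016129×(-4.127134)=-0.066567, 0.037634×(-3.279837)=-0.123435, 0.026882×(-3.616309)=-0.097213, 0.026882×(-3.616309)=-0.097213, 0.05914×(-2.827851)=-0.167239.
Sum = -0.872964, so H' = 0.8730.

0.8730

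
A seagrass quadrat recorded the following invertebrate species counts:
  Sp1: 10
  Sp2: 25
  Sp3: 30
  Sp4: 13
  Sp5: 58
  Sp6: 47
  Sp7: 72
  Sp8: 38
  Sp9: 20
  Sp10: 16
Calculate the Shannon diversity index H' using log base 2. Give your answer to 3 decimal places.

3.075

Total N = 10+25+30+13+58+47+72+38+20+16 = 329, so the proportions are 0.0304, 0.07599, 0.09119, 0.03951, 0.17629, 0.14286, 0.21884, 0.1155, 0.06079, 0.04863 (working shown to 5 dp, full precision carried).
Each pᵢ log₂ pᵢ term: 0.0304×(-5.04002)=-0.15319, 0.07599×(-3.71809)=-0.28253, 0.09119×(-3.45505)=-0.31505, 0.03951×(-4.66150)=-0.18419, 0.17629×(-2.50396)=-0.44143, 0.14286×(-2.80735)=-0.40105, 0.21884×(-2.19202)=-0.47971, 0.1155×(-3.11402)=-0.35967, 0.06079×(-4.04002)=-0.24559, 0.04863×(-4.36194)=-0.21213.
Sum = -3.07455, so H' = 3.075.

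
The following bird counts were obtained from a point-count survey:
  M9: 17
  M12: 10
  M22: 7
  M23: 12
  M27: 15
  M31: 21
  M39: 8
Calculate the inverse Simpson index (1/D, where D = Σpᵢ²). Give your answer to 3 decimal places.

Total N = 17+10+7+12+15+21+8 = 90, so the proportions are 0.1888889, 0.1111111, 0.0777778, 0.1333333, 0.1666667, 0.2333333, 0.0888889 (working shown to 7 dp, full precision carried).
D = 0.1888889² + 0.1111111² + 0.0777778² + 0.1333333² + 0.1666667² + 0.2333333² + 0.0888889² = 0.0356790 + 0.0123457 + 0.0060494 + 0.0177778 + 0.0277778 + 0.0544444 + 0.0079012 = 0.1619753.
So 1/D = 6.17378, i.e. 6.174 to 3 decimal places.

6.174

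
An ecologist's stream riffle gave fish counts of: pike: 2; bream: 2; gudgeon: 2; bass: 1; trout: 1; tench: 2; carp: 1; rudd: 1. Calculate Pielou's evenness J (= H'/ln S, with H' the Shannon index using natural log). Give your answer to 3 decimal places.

0.973

Total N = 2+2+2+1+1+2+1+1 = 12, so the proportions are 0.16667, 0.16667, 0.16667, 0.08333, 0.08333, 0.16667, 0.08333, 0.08333 (working shown to 5 dp, full precision carried).
H' = −Σ pᵢ ln pᵢ = −((-0.29863) + (-0.29863) + (-0.29863) + (-0.20708) + (-0.20708) + (-0.29863) + (-0.20708) + (-0.20708)) = 2.02281.
With S = 8 species, ln S = 2.07944, so J = 2.02281/2.07944 = 0.97277, i.e. 0.973 to 3 decimal places.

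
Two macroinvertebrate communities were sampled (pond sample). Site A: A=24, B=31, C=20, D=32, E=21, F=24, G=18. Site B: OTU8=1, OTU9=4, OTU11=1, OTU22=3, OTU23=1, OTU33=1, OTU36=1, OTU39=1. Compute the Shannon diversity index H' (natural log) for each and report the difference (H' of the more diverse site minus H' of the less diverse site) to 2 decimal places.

0.04

Site A: N=170, proportions 0.14118, 0.18235, 0.11765, 0.18824, 0.12353, 0.14118, 0.10588, giving H' = 1.92533 (working shown to 5 dp, full precision carried).
Site B: N=13, proportions 0.07692, 0.30769, 0.07692, 0.23077, 0.07692, 0.07692, 0.07692, 0.07692, giving H' = 1.88487.
Difference = |1.92533 − 1.88487| = 0.04046, i.e. 0.04 to 2 decimal places.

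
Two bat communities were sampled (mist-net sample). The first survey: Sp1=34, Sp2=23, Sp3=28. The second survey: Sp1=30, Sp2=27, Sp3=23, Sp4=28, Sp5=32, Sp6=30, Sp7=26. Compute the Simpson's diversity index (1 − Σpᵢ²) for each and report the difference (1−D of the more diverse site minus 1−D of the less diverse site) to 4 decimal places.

0.1975

The first survey: N=85, proportions 0.4, 0.270588, 0.329412, giving 1−D = 0.658270 (working shown to 6 dp, full precision carried).
The second survey: N=196, proportions 0.153061, 0.137755, 0.117347, 0.142857, 0.163265, 0.153061, 0.132653, giving 1−D = 0.855737.
Difference = |0.658270 − 0.855737| = 0.197467, i.e. 0.1975 to 4 decimal places.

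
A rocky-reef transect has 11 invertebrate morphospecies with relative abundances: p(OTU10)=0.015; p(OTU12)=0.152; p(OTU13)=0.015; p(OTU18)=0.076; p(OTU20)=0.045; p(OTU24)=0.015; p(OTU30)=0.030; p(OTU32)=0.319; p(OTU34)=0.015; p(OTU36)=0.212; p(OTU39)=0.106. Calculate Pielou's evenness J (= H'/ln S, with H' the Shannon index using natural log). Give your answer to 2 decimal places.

H' = −Σ pᵢ ln pᵢ = −((-0.0630) + (-0.2863) + (-0.0630) + (-0.1959) + (-0.1395) + (-0.0630) + (-0.1052) + (-0.3645) + (-0.0630) + (-0.3288) + (-0.2379)) = 1.9102 (working shown to 4 dp, full precision carried).
With S = 11 species, ln S = 2.3979, so J = 1.9102/2.3979 = 0.7966, i.e. 0.80 to 2 decimal places.

0.80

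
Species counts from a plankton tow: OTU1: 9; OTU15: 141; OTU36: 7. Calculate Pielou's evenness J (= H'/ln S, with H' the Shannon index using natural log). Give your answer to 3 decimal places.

Total N = 9+141+7 = 157, so the proportions are 0.05732, 0.89809, 0.04459 (working shown to 5 dp, full precision carried).
H' = −Σ pᵢ ln pᵢ = −((-0.16389) + (-0.09653) + (-0.13868)) = 0.39910.
With S = 3 species, ln S = 1.09861, so J = 0.39910/1.09861 = 0.36328, i.e. 0.363 to 3 decimal places.

0.363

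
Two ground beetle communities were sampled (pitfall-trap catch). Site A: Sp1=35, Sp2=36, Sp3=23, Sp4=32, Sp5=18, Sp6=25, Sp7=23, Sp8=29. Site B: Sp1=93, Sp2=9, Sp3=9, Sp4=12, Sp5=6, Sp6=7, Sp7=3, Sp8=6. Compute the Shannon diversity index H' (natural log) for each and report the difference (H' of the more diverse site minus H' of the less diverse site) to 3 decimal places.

Site A: N=221, proportions 0.15837, 0.1629, 0.10407, 0.1448, 0.08145, 0.11312, 0.10407, 0.13122, giving H' = 2.05549 (working shown to 5 dp, full precision carried).
Site B: N=145, proportions 0.64138, 0.06207, 0.06207, 0.08276, 0.04138, 0.04828, 0.02069, 0.04138, giving H' = 1.32626.
Difference = |2.05549 − 1.32626| = 0.72923, i.e. 0.729 to 3 decimal places.

0.729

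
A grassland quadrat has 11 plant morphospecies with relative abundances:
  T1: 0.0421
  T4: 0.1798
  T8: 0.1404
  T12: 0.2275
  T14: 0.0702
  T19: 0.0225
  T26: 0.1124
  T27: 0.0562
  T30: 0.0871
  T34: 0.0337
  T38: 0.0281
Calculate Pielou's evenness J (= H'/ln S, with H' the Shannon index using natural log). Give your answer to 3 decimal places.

0.901

H' = −Σ pᵢ ln pᵢ = −((-0.13336) + (-0.30852) + (-0.27564) + (-0.33684) + (-0.18648) + (-0.08537) + (-0.24567) + (-0.16179) + (-0.21258) + (-0.11425) + (-0.10037)) = 2.16088 (working shown to 5 dp, full precision carried).
With S = 11 species, ln S = 2.39790, so J = 2.16088/2.39790 = 0.90116, i.e. 0.901 to 3 decimal places.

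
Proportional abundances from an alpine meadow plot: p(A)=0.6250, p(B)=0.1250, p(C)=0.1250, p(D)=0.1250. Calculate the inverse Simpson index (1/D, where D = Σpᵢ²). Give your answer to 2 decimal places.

D = 0.625² + 0.125² + 0.125² + 0.125² = 0.39062 + 0.01562 + 0.01562 + 0.01562 = 0.43750 (working shown to 5 dp, full precision carried).
So 1/D = 2.2857, i.e. 2.29 to 2 decimal places.

2.29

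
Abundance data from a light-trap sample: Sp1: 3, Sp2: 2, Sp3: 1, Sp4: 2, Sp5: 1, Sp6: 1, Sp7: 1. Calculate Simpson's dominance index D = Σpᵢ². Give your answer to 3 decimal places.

Total N = 3+2+1+2+1+1+1 = 11, so the proportions are 0.27273, 0.18182, 0.09091, 0.18182, 0.09091, 0.09091, 0.09091 (working shown to 5 dp, full precision carried).
D = 0.27273² + 0.18182² + 0.09091² + 0.18182² + 0.09091² + 0.09091² + 0.09091² = 0.07438 + 0.03306 + 0.00826 + 0.03306 + 0.00826 + 0.00826 + 0.00826 = 0.17355.
To 3 decimal places, D = 0.174.

0.174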